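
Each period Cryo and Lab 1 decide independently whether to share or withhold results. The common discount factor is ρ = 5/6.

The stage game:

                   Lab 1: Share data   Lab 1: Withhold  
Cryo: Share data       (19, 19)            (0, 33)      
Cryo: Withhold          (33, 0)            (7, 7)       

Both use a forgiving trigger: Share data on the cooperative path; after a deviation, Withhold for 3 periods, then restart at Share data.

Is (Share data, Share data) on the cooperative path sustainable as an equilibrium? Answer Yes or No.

Yes

IC: ρ+…+ρ^3 ≥ (33−19)/(19−7) = 7/6.
At ρ = 5/6: partial sum = 2.1065 ≥ 1.1667. Cooperation sustainable.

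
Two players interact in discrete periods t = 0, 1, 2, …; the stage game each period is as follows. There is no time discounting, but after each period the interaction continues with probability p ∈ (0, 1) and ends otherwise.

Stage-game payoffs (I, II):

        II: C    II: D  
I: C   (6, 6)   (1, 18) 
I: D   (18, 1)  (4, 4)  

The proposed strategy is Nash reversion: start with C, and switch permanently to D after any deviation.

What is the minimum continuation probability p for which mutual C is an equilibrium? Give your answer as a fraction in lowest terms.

Expected cooperation value is 6 + p·6 + p²·6 + … = 6/(1−p); deviation gives 18 + p·4/(1−p).
6 ≥ 18(1−p) + 4p ⇒ 14p ≥ 12 ⇒ p ≥ 12/14 = 6/7.

6/7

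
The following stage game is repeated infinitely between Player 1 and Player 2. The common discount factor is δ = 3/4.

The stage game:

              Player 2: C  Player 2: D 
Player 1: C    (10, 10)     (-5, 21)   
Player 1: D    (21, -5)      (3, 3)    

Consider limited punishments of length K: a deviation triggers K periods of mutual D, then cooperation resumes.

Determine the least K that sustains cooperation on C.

Need Σ_{k=1}^{K} δ^k ≥ (21−10)/(10−3) = 1.5714 at δ = 3/4.
At K = 2 the sum is 1.3125 < 1.5714; at K = 3 it is 1.7344 ≥ 1.5714.
So the minimum punishment length is K = 3.

3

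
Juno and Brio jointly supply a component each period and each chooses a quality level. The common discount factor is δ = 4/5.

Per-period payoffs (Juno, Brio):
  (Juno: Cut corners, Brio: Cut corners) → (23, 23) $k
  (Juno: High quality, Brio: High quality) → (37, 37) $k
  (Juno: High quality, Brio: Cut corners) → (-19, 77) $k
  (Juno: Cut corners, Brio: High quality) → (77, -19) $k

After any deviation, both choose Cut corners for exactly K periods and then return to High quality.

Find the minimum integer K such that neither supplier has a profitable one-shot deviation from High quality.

6

No profitable deviation requires (37−23)(δ+…+δ^K) ≥ 77−37, i.e. δ+…+δ^K ≥ 20/7 ≈ 2.8571.
With δ = 4/5, the partial sums are K=1: 0.8000, K=2: 1.4400, K=3: 1.9520, K=4: 2.3616, K=5: 2.6893, K=6: 2.9514.
K = 6 is the first length at which the sum reaches 2.8571.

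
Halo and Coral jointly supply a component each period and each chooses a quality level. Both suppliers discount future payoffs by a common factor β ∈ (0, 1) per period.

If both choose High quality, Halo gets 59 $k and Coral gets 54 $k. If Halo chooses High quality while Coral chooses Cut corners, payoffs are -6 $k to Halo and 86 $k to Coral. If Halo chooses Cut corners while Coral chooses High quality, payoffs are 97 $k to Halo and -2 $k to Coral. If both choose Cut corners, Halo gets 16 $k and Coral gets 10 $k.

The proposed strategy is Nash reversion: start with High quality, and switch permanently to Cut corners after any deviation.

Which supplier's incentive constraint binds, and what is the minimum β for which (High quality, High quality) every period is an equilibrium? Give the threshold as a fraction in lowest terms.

Halo: cooperation gives 59 each period; deviation gives 97 once then 16 forever.
  59/(1−β) ≥ 97 + 16β/(1−β) ⇒ β ≥ 38/81.
Coral: cooperation gives 54 each period; deviation gives 86 once then 10 forever.
  β ≥ 32/76 = 8/19.
Both must hold, so the binding constraint is Halo's: β ≥ 38/81.

Halo; β ≥ 38/81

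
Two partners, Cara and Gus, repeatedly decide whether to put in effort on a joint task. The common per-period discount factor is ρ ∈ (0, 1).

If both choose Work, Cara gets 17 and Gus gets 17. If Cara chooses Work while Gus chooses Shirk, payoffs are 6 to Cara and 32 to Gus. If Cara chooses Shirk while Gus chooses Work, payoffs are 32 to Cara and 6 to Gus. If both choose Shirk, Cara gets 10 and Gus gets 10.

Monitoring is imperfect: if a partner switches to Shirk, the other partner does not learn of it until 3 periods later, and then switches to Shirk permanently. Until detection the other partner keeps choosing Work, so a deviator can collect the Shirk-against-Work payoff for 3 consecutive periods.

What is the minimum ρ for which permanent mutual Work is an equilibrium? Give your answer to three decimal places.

A deviator earns 32 for 3 periods, then 10 forever; cooperating earns 17 forever. Multiplying the IC by (1−ρ):
17 ≥ 32(1−ρ^3) + 10ρ^3, so 22·ρ^3 ≥ 15 and ρ^3 ≥ 15/22.
ρ ≥ (15/22)^(1/3) ≈ 0.880.

0.880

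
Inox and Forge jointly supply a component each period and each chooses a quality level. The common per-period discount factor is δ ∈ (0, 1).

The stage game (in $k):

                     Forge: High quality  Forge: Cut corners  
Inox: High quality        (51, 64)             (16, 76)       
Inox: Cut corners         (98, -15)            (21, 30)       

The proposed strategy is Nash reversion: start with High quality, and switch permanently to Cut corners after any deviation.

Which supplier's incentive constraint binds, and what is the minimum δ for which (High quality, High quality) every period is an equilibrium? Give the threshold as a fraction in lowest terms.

Inox; δ ≥ 47/77

Inox: cooperation gives 51 each period; deviation gives 98 once then 21 forever.
  51/(1−δ) ≥ 98 + 21δ/(1−δ) ⇒ δ ≥ 47/77.
Forge: cooperation gives 64 each period; deviation gives 76 once then 30 forever.
  δ ≥ 12/46 = 6/23.
Both must hold, so the binding constraint is Inox's: δ ≥ 47/77.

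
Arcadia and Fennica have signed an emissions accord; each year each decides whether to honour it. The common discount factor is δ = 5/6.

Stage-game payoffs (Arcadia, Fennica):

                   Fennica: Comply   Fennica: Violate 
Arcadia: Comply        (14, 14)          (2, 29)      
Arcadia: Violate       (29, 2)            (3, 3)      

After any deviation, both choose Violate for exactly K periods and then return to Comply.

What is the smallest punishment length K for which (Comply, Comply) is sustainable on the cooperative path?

IC: δ(1−δ^K)/(1−δ) ≥ (29−14)/(14−3) = 15/11.
With δ = 5/6: need 1 − δ^K ≥ 15/11·(1−5/6)/(5/6), i.e. δ^K ≤ 0.7273.
Since (5/6)^1 = 0.8333 and (5/6)^2 = 0.6944, the smallest such K is 2.

2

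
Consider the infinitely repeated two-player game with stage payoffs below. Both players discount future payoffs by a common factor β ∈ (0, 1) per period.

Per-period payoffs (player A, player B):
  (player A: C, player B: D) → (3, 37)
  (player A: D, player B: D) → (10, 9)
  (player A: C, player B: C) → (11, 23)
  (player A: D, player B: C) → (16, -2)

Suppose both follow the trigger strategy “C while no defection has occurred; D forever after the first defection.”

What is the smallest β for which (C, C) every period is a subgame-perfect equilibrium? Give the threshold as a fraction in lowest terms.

5/6

For player A: deviation gain 16−11 = 5, per-period punishment loss 11−10 = 1. IC gives β ≥ 5/6.
For player B: gain 14, loss 14 per period, so β ≥ 14/28 = 1/2.
The tighter constraint is player A's, so cooperation needs β ≥ 5/6.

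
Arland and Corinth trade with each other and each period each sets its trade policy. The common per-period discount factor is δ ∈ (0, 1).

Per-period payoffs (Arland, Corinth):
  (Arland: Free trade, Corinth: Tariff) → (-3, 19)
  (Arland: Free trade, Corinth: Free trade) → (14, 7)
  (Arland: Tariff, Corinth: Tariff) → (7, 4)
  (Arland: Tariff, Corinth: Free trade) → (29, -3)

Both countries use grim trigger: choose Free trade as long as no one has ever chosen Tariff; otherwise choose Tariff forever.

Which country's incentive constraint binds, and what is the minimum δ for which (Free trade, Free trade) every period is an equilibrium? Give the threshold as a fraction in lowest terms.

Corinth; δ ≥ 4/5

Arland's threshold: (29−14)/(29−7) = 15/22.
Corinth's threshold: (19−7)/(19−4) = 4/5.
15/22 < 4/5, so Corinth binds and δ* = 4/5.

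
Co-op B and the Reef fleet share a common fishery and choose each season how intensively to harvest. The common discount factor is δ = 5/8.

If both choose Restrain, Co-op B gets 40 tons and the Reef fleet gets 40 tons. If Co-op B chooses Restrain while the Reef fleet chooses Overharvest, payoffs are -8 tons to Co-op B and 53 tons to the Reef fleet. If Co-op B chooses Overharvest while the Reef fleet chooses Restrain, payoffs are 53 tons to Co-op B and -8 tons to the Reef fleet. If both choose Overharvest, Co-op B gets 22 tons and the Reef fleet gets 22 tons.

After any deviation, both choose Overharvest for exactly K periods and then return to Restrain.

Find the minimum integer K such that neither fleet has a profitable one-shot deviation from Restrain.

IC: δ(1−δ^K)/(1−δ) ≥ (53−40)/(40−22) = 13/18.
With δ = 5/8: need 1 − δ^K ≥ 13/18·(1−5/8)/(5/8), i.e. δ^K ≤ 0.5667.
Since (5/8)^1 = 0.6250 and (5/8)^2 = 0.3906, the smallest such K is 2.

2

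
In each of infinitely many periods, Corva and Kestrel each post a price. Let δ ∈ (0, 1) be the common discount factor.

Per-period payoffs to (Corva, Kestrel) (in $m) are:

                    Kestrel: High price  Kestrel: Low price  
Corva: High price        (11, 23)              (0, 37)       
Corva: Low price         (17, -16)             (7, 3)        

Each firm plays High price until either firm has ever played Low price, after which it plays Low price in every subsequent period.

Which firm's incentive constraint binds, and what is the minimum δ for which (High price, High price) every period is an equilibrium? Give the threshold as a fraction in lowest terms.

Corva: cooperation gives 11 each period; deviation gives 17 once then 7 forever.
  11/(1−δ) ≥ 17 + 7δ/(1−δ) ⇒ δ ≥ 6/10 = 3/5.
Kestrel: cooperation gives 23 each period; deviation gives 37 once then 3 forever.
  δ ≥ 14/34 = 7/17.
Both must hold, so the binding constraint is Corva's: δ ≥ 3/5.

Corva; δ ≥ 3/5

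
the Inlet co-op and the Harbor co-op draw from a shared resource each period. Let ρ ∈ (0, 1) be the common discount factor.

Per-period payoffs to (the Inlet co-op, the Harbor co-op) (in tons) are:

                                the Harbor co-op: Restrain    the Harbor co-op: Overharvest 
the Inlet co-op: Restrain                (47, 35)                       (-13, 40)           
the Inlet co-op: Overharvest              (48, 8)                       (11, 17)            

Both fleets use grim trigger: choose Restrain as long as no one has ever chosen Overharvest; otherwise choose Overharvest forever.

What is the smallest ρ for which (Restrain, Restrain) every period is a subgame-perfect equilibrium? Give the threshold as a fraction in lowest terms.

5/23

the Inlet co-op's threshold: (48−47)/(48−11) = 1/37.
the Harbor co-op's threshold: (40−35)/(40−17) = 5/23.
1/37 < 5/23, so the Harbor co-op binds and ρ* = 5/23.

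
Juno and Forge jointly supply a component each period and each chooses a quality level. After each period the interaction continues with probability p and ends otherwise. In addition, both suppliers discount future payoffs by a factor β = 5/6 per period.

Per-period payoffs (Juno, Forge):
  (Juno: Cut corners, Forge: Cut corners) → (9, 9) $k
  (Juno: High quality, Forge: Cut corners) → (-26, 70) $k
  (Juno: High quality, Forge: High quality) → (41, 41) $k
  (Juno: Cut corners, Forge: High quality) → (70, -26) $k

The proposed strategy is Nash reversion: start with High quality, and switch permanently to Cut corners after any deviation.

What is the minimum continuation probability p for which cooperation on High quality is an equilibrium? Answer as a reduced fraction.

Expected continuation weight on next period's payoff is β·p = 5/6·p, which plays the role of the discount factor.
Cooperation requires 5/6·p ≥ (70−41)/(70−9) = 29/61, hence p ≥ 174/305.

174/305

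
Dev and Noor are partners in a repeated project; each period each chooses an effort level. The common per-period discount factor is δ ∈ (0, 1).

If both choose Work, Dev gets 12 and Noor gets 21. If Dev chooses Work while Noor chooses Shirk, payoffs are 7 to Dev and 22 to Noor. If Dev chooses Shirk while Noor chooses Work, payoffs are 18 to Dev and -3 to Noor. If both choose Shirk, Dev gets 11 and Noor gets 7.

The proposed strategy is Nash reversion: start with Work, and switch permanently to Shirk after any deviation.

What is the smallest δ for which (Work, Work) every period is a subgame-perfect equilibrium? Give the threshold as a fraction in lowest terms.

For Dev: deviation gain 18−12 = 6, per-period punishment loss 12−11 = 1. IC gives δ ≥ 6/7.
For Noor: gain 1, loss 14 per period, so δ ≥ 1/15.
The tighter constraint is Dev's, so cooperation needs δ ≥ 6/7.

6/7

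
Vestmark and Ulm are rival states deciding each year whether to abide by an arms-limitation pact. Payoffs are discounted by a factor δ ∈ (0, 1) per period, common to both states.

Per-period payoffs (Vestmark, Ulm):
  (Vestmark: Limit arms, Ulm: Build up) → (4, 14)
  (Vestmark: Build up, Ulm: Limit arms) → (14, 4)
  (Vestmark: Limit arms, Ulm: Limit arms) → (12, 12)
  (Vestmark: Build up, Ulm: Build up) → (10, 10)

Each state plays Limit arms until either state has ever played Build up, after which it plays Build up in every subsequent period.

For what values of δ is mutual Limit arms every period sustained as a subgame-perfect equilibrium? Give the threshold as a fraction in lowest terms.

1/2

Cooperation forever yields 12 each period: 12/(1−δ).
Deviating yields 14 once, then 10 forever: 14 + 10δ/(1−δ).
No profitable deviation requires 12/(1−δ) ≥ 14 + 10δ/(1−δ).
Multiplying by (1−δ): 12 ≥ 14(1−δ) + 10δ = 14 − 4δ.
So 4δ ≥ 2, i.e. δ ≥ 2/4 = 1/2.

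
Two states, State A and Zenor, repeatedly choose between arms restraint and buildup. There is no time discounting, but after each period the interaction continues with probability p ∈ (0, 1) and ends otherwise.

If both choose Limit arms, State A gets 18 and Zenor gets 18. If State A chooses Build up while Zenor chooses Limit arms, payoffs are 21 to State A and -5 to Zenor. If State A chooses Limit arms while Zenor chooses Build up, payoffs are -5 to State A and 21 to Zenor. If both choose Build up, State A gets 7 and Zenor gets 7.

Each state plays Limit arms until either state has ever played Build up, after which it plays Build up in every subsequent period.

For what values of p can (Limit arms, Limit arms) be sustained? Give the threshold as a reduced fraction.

With no time discounting, the continuation probability p plays the role of the discount factor.
Grim-trigger IC: 18/(1−p) ≥ 21 + 7p/(1−p) ⇒ p ≥ (21−18)/(21−7) = 3/14.

3/14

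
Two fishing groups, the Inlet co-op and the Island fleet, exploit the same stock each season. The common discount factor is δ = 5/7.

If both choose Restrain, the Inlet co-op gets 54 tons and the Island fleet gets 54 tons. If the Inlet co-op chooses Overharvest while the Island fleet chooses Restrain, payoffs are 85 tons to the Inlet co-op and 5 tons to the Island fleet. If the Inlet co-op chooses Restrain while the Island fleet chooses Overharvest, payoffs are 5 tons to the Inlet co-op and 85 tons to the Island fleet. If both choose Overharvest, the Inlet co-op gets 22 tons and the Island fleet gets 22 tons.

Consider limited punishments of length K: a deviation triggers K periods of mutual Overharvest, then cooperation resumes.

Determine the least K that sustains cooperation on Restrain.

No profitable deviation requires (54−22)(δ+…+δ^K) ≥ 85−54, i.e. δ+…+δ^K ≥ 31/32 ≈ 0.9688.
With δ = 5/7, the partial sums are K=1: 0.7143, K=2: 1.2245.
K = 2 is the first length at which the sum reaches 0.9688.

2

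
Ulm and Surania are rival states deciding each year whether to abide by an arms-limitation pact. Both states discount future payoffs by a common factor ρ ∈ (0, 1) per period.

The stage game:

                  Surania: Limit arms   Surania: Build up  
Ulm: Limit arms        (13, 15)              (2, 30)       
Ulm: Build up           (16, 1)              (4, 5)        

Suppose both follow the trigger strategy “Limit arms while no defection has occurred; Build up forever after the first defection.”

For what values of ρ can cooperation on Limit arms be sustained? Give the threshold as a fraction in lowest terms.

For Ulm: deviation gain 16−13 = 3, per-period punishment loss 13−4 = 9. IC gives ρ ≥ 3/12 = 1/4.
For Surania: gain 15, loss 10 per period, so ρ ≥ 15/25 = 3/5.
The tighter constraint is Surania's, so cooperation needs ρ ≥ 3/5.

3/5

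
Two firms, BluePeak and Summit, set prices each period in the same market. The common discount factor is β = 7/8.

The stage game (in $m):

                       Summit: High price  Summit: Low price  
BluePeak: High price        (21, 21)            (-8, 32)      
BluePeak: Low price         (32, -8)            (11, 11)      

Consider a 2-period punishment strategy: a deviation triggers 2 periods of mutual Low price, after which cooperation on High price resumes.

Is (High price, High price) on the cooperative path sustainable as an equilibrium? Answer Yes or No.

IC: β+…+β^2 ≥ (32−21)/(21−11) = 11/10.
At β = 7/8: partial sum = 1.6406 ≥ 1.1000. Cooperation sustainable.

Yes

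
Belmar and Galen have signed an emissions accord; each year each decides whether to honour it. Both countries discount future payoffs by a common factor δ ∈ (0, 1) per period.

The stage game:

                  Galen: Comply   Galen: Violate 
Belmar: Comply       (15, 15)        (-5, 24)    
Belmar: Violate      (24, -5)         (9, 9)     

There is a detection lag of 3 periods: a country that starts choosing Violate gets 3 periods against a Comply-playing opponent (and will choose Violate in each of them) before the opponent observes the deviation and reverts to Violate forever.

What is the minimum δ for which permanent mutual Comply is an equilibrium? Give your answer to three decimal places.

0.843

A deviator earns 24 for 3 periods, then 9 forever; cooperating earns 15 forever. Multiplying the IC by (1−δ):
15 ≥ 24(1−δ^3) + 9δ^3, so 15·δ^3 ≥ 9 and δ^3 ≥ 3/5.
δ ≥ (3/5)^(1/3) ≈ 0.843.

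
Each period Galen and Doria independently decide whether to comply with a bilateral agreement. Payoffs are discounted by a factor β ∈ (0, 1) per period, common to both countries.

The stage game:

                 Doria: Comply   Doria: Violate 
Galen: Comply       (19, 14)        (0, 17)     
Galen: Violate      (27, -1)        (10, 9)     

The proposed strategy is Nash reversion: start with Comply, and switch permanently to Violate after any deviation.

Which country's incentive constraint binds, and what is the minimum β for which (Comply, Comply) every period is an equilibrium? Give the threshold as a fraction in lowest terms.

Galen; β ≥ 8/17

Galen's threshold: (27−19)/(27−10) = 8/17.
Doria's threshold: (17−14)/(17−9) = 3/8.
8/17 > 3/8, so Galen binds and β* = 8/17.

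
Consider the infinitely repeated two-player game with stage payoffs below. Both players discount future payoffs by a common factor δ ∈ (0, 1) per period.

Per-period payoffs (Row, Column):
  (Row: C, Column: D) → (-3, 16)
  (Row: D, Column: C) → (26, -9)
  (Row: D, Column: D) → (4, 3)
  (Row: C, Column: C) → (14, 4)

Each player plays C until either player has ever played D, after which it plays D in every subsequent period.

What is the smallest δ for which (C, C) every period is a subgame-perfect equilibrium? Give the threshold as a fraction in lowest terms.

12/13

For Row: deviation gain 26−14 = 12, per-period punishment loss 14−4 = 10. IC gives δ ≥ 12/22 = 6/11.
For Column: gain 12, loss 1 per period, so δ ≥ 12/13.
The tighter constraint is Column's, so cooperation needs δ ≥ 12/13.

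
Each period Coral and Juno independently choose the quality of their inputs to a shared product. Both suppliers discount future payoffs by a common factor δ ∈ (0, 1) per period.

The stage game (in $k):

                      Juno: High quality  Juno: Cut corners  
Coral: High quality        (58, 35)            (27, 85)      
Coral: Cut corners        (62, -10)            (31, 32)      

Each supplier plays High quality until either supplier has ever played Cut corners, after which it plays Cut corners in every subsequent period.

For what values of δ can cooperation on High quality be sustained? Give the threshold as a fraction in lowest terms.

For Coral: deviation gain 62−58 = 4, per-period punishment loss 58−31 = 27. IC gives δ ≥ 4/31.
For Juno: gain 50, loss 3 per period, so δ ≥ 50/53.
The tighter constraint is Juno's, so cooperation needs δ ≥ 50/53.

50/53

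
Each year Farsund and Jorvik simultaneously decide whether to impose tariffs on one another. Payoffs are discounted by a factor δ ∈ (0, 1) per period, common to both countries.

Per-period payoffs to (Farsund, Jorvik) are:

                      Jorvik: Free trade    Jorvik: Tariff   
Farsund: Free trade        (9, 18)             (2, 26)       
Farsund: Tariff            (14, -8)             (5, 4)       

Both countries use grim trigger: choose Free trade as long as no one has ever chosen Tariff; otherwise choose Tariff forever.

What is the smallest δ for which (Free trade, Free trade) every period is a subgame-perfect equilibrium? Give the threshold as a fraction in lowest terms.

5/9

For Farsund: deviation gain 14−9 = 5, per-period punishment loss 9−5 = 4. IC gives δ ≥ 5/9.
For Jorvik: gain 8, loss 14 per period, so δ ≥ 8/22 = 4/11.
The tighter constraint is Farsund's, so cooperation needs δ ≥ 5/9.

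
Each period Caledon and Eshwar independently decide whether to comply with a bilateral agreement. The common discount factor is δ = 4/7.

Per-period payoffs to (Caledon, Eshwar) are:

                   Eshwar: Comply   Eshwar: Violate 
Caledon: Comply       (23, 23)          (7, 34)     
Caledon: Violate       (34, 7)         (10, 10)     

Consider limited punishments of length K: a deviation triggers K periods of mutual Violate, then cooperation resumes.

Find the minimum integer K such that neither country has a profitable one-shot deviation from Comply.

2

Need Σ_{k=1}^{K} δ^k ≥ (34−23)/(23−10) = 0.8462 at δ = 4/7.
At K = 1 the sum is 0.5714 < 0.8462; at K = 2 it is 0.8980 ≥ 0.8462.
So the minimum punishment length is K = 2.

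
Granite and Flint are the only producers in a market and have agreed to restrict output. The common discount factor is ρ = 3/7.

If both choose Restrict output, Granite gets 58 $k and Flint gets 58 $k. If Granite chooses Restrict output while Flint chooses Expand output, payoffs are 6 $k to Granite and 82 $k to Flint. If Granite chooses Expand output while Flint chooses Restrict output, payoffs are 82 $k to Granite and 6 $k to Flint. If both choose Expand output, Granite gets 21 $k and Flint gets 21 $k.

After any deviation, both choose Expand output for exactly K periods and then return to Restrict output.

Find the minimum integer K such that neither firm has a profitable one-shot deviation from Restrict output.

IC: ρ(1−ρ^K)/(1−ρ) ≥ (82−58)/(58−21) = 24/37.
With ρ = 3/7: need 1 − ρ^K ≥ 24/37·(1−3/7)/(3/7), i.e. ρ^K ≤ 0.1351.
Since (3/7)^2 = 0.1837 and (3/7)^3 = 0.0787, the smallest such K is 3.

3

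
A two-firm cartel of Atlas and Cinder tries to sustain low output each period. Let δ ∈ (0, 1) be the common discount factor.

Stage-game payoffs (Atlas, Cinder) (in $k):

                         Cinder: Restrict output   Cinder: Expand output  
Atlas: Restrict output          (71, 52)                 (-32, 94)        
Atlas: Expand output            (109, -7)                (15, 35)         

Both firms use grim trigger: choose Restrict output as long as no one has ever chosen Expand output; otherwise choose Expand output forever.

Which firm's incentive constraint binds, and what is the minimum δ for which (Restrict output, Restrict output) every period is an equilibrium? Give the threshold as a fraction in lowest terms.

Atlas's threshold: (109−71)/(109−15) = 19/47.
Cinder's threshold: (94−52)/(94−35) = 42/59.
19/47 < 42/59, so Cinder binds and δ* = 42/59.

Cinder; δ ≥ 42/59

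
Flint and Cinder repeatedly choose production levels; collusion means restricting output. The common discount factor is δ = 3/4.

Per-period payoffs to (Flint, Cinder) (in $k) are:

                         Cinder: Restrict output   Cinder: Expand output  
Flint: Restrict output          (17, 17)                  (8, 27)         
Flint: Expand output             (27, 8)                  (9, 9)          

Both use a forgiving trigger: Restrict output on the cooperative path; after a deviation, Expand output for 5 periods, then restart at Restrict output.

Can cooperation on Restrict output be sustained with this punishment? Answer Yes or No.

Yes

Comparing payoff streams over the 6 periods until play realigns: cooperate → 17(1+δ+…+δ^5); deviate → 27 + 9(δ+…+δ^5).
Cooperation is sustained iff (17−9)(δ+…+δ^5) ≥ 27−17.
δ+…+δ^5 = 3/4·(1−(3/4)^5)/(1−3/4) = 2.2881, and (27−17)/(17−9) = 1.2500.
2.2881 ≥ 1.2500, so cooperation is sustainable.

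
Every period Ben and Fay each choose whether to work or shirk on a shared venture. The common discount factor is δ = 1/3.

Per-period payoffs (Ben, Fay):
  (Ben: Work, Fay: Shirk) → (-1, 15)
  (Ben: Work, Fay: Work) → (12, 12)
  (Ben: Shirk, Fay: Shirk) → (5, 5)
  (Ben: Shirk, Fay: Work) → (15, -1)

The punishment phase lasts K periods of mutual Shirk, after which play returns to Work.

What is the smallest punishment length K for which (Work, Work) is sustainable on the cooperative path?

IC: δ(1−δ^K)/(1−δ) ≥ (15−12)/(12−5) = 3/7.
With δ = 1/3: need 1 − δ^K ≥ 3/7·(1−1/3)/(1/3), i.e. δ^K ≤ 0.1429.
Since (1/3)^1 = 0.3333 and (1/3)^2 = 0.1111, the smallest such K is 2.

2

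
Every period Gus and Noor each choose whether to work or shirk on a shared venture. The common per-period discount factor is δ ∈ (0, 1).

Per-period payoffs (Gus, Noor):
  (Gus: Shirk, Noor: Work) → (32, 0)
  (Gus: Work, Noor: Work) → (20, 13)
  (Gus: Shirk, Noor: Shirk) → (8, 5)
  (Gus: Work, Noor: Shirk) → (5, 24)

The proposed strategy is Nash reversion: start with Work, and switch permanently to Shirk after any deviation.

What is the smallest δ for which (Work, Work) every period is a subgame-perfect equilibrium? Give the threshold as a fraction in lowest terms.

11/19

For Gus: deviation gain 32−20 = 12, per-period punishment loss 20−8 = 12. IC gives δ ≥ 12/24 = 1/2.
For Noor: gain 11, loss 8 per period, so δ ≥ 11/19.
The tighter constraint is Noor's, so cooperation needs δ ≥ 11/19.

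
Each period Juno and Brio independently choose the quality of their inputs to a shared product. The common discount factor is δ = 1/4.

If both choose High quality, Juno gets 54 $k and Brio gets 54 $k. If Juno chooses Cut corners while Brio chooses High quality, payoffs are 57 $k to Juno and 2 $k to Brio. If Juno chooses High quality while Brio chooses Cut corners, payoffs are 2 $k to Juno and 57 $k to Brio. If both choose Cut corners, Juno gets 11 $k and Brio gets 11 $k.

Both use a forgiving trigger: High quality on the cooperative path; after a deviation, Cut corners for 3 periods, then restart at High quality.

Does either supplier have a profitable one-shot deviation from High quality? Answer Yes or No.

No

A one-shot deviation gives 57 now, then 11 for 3 periods, then back to 54.
Gain from deviating: (57−54) today; loss: (54−11) in each of the next 3 periods.
No-deviation condition: (54−11)(δ+…+δ^3) ≥ 57−54, i.e. δ+…+δ^3 ≥ 3/43.
At δ = 1/4: δ+…+δ^3 = 0.3281 ≥ 0.0698.
So cooperation is sustainable.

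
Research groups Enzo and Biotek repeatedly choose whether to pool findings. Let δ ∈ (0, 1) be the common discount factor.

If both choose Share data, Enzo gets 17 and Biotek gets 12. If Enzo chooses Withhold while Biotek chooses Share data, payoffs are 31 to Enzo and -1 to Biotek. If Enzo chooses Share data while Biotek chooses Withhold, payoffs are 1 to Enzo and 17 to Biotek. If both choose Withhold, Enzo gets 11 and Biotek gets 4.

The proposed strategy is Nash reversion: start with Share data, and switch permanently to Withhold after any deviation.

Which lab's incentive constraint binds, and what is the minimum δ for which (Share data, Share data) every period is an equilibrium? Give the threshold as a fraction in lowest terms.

Enzo: cooperation gives 17 each period; deviation gives 31 once then 11 forever.
  17/(1−δ) ≥ 31 + 11δ/(1−δ) ⇒ δ ≥ 14/20 = 7/10.
Biotek: cooperation gives 12 each period; deviation gives 17 once then 4 forever.
  δ ≥ 5/13.
Both must hold, so the binding constraint is Enzo's: δ ≥ 7/10.

Enzo; δ ≥ 7/10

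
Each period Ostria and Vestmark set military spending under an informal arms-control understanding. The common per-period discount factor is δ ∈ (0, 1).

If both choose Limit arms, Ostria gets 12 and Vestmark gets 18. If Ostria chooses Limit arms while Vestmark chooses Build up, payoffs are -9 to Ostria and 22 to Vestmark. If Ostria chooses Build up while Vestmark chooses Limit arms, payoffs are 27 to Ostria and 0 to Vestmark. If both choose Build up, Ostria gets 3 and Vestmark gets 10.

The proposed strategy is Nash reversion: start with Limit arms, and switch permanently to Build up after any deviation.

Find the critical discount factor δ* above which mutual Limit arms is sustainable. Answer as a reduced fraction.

For Ostria: deviation gain 27−12 = 15, per-period punishment loss 12−3 = 9. IC gives δ ≥ 15/24 = 5/8.
For Vestmark: gain 4, loss 8 per period, so δ ≥ 4/12 = 1/3.
The tighter constraint is Ostria's, so cooperation needs δ ≥ 5/8.

5/8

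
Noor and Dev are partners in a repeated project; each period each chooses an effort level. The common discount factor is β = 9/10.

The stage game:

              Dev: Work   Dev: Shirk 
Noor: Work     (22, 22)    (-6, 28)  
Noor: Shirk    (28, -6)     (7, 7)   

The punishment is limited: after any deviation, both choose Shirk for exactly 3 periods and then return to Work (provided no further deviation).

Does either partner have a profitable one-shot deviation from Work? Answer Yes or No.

No

A one-shot deviation gives 28 now, then 7 for 3 periods, then back to 22.
Gain from deviating: (28−22) today; loss: (22−7) in each of the next 3 periods.
No-deviation condition: (22−7)(β+…+β^3) ≥ 28−22, i.e. β+…+β^3 ≥ 2/5.
At β = 9/10: β+…+β^3 = 2.4390 ≥ 0.4000.
So cooperation is sustainable.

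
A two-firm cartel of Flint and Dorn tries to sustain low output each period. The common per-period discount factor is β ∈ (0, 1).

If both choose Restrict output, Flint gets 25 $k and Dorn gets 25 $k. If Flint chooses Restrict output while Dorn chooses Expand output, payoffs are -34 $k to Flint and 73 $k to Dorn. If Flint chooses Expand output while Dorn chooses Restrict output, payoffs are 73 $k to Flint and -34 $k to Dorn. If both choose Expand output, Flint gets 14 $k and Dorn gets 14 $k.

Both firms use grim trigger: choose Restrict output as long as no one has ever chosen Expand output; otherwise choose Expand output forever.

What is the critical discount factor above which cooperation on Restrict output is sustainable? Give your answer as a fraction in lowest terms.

48/59

25/(1−β) ≥ 73 + 14β/(1−β)
25 ≥ 73 − 59β
β ≥ 48/59.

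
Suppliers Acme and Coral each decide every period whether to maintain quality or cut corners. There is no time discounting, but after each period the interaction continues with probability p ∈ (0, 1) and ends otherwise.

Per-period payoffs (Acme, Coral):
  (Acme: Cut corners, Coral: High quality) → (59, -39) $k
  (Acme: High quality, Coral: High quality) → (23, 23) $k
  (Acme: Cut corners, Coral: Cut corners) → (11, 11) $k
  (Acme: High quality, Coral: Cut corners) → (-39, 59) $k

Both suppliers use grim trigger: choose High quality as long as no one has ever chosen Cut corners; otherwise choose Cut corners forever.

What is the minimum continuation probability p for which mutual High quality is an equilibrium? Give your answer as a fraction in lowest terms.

Expected cooperation value is 23 + p·23 + p²·23 + … = 23/(1−p); deviation gives 59 + p·11/(1−p).
23 ≥ 59(1−p) + 11p ⇒ 48p ≥ 36 ⇒ p ≥ 36/48 = 3/4.

3/4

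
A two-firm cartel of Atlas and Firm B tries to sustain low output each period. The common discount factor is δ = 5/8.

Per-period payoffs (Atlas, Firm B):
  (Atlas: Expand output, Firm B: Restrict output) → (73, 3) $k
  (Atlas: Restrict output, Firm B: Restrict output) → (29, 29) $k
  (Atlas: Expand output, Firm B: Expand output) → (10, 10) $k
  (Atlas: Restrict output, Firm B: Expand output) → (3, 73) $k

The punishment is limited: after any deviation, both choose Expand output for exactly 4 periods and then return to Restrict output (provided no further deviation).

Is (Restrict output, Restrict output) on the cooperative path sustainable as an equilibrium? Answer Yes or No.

Comparing payoff streams over the 5 periods until play realigns: cooperate → 29(1+δ+…+δ^4); deviate → 73 + 10(δ+…+δ^4).
Cooperation is sustained iff (29−10)(δ+…+δ^4) ≥ 73−29.
δ+…+δ^4 = 5/8·(1−(5/8)^4)/(1−5/8) = 1.4124, and (73−29)/(29−10) = 2.3158.
1.4124 < 2.3158, so cooperation is not sustainable.

No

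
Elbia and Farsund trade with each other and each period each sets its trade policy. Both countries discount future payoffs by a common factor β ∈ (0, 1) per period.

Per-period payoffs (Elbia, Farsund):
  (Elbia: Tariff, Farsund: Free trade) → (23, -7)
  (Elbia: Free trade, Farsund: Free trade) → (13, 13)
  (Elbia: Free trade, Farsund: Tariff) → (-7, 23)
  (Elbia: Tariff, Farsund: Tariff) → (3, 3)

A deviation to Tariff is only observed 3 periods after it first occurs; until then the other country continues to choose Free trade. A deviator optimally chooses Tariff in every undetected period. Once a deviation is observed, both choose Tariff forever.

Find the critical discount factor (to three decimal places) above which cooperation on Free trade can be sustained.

0.794

Deviating for the 3 undetected periods gains 23−13 = 10 per period over cooperation, then loses 13−3 = 10 per period forever once punishment starts.
Gain: 10(1 + β + … + β^2); loss: 10·β^3/(1−β).
No profitable deviation ⇔ 10(1−β^3) ≤ 10·β^3, i.e. β^3 ≥ 10/(10+10) = 1/2.
Hence β ≥ (1/2)^(1/3) ≈ 0.794.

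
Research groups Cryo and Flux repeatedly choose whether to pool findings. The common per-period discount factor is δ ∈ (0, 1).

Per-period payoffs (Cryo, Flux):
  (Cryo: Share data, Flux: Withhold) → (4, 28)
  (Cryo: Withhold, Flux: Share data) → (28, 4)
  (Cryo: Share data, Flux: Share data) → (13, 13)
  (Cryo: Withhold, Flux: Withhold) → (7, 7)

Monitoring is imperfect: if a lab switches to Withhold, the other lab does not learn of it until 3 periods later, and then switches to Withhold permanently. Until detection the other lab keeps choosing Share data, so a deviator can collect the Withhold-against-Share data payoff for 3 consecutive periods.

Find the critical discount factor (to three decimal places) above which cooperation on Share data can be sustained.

Deviating for the 3 undetected periods gains 28−13 = 15 per period over cooperation, then loses 13−7 = 6 per period forever once punishment starts.
Gain: 15(1 + δ + … + δ^2); loss: 6·δ^3/(1−δ).
No profitable deviation ⇔ 15(1−δ^3) ≤ 6·δ^3, i.e. δ^3 ≥ 15/(15+6) = 5/7.
Hence δ ≥ (5/7)^(1/3) ≈ 0.894.

0.894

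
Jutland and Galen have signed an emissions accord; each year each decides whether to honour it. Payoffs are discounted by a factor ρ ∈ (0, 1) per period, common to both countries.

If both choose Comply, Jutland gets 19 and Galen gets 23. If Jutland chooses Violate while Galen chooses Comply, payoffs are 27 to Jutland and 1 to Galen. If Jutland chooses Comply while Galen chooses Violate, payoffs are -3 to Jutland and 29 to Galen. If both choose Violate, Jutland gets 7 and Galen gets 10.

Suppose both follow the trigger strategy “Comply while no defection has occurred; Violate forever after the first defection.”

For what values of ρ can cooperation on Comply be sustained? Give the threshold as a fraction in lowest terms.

For Jutland: deviation gain 27−19 = 8, per-period punishment loss 19−7 = 12. IC gives ρ ≥ 8/20 = 2/5.
For Galen: gain 6, loss 13 per period, so ρ ≥ 6/19.
The tighter constraint is Jutland's, so cooperation needs ρ ≥ 2/5.

2/5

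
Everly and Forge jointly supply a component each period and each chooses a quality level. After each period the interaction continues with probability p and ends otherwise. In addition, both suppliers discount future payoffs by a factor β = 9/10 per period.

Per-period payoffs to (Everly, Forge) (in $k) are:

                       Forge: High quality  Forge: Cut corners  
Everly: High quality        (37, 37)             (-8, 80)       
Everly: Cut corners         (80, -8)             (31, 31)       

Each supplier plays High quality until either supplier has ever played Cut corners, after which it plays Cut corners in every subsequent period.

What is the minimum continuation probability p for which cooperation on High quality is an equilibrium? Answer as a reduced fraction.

430/441

Expected continuation weight on next period's payoff is β·p = 9/10·p, which plays the role of the discount factor.
Cooperation requires 9/10·p ≥ (80−37)/(80−31) = 43/49, hence p ≥ 430/441.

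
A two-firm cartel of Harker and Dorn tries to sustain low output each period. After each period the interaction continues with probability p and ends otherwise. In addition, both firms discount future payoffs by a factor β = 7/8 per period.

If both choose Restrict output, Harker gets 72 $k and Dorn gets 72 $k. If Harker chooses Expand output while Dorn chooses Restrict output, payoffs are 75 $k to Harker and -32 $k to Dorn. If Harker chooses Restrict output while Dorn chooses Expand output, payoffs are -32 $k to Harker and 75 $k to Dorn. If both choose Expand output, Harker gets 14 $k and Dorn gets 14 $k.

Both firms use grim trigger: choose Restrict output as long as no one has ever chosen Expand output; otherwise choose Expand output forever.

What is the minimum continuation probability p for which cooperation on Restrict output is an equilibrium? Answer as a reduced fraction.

24/427

With continuation probability p and discount β, the effective per-period discount factor is βp.
Grim-trigger IC: βp ≥ (75−72)/(75−14) = 3/61.
So p ≥ (3/61)/(7/8) = 24/427.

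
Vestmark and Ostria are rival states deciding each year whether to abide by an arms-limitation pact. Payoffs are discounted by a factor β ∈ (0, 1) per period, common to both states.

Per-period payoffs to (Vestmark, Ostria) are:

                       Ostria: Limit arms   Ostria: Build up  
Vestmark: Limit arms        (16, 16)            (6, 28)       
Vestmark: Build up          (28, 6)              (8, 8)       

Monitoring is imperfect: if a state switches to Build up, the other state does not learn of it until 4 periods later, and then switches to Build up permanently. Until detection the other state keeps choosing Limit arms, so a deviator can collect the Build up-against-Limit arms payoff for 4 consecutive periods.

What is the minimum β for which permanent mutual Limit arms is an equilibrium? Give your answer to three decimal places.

0.880

Deviating for the 4 undetected periods gains 28−16 = 12 per period over cooperation, then loses 16−8 = 8 per period forever once punishment starts.
Gain: 12(1 + β + … + β^3); loss: 8·β^4/(1−β).
No profitable deviation ⇔ 12(1−β^4) ≤ 8·β^4, i.e. β^4 ≥ 12/(12+8) = 3/5.
Hence β ≥ (3/5)^(1/4) ≈ 0.880.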